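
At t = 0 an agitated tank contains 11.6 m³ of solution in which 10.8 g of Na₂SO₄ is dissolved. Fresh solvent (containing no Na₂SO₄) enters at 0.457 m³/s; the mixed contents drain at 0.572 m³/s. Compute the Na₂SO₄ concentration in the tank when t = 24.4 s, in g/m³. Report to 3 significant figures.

Let m(t) be the amount of Na₂SO₄. Volume: V(t) = V₀ + (Q_in − Q_out) t = 11.6 − 0.11500 t; V(24.4) = 8.7940 m³.
Species balance (pure solvent in): dm/dt = −Q_out · m/V(t).
Separate: dm/m = −Q_out dt/V(t) ⇒ ln(m/m₀) = −(Q_out/(Q_in−Q_out)) ln(V/V₀).
m = m₀ (V₀/V)^(Q_out/(Q_in−Q_out)) = 10.8 × (11.6/8.7940)^(-4.9739) = 2.7240 g.
C = m/V = 2.7240/8.7940 = 0.30975 g/m³.

0.310 g/m³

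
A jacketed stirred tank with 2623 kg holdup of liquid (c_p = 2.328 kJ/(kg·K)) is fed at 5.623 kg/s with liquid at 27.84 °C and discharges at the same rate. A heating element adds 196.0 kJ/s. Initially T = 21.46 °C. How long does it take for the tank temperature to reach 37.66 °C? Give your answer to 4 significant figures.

663.2 s

Heat balance on the well-mixed liquid: M c_p dT/dt = ṁ c_p (T_in − T) + 196.0.
τ = M/ṁ = 466.477 s; T_ss = T_in + Q̇/(ṁ c_p) = 42.8129 °C.
T(t) = T_ss + (T₀ − T_ss) e^(−t/τ). Set T = 37.66:
e^(−t/τ) = (37.66 − 42.8129)/(21.46 − 42.8129) = 0.241320
t = −466.477 · ln(0.241320) = 663.159 s.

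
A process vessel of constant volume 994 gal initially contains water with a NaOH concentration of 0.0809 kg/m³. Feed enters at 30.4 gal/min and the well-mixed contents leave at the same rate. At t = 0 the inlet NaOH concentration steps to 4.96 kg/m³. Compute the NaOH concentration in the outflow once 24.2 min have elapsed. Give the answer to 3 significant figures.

Accumulation = in − out for the solute gives V dC/dt = Q(C_in − C).
So dC/dt = (C_in − C)/τ with τ = V/Q = 994/30.4 = 32.697 min.
Integrating: C(t) = C_in + (C₀ − C_in) e^(−t/τ).
C(24.2) = 4.96 + (0.0809 − 4.96)·e^(−24.2/32.697) = 4.96 + (-4.8791)·0.47706 = 2.6324 kg/m³.

2.63 kg/m³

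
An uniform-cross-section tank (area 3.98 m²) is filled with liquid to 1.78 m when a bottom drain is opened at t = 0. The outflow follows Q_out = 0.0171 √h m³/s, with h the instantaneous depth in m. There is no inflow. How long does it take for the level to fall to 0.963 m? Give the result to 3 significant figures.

164 s

With no inflow, A dh/dt = −0.0171 √h.
This is separable: 2 d(√h)/dt = −0.0171/A, so √h = √h₀ − (0.0171/(2A)) t.
t = 2A(√h₀ − √h)/0.0171 = 2·3.98·(√1.78 − √0.963)/0.0171
  = 7.9600 × (1.3342 − 0.98133) / 0.0171 = 164.25 s.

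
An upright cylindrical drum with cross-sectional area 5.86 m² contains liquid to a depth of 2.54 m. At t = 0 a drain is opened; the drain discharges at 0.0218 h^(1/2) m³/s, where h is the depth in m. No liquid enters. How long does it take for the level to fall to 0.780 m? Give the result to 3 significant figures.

Unsteady balance on liquid volume: A dh/dt = −0.0218 √h.
This is separable: 2 d(√h)/dt = −0.0218/A, so √h = √h₀ − (0.0218/(2A)) t.
t = 2A(√h₀ − √h)/0.0218 = 2·5.86·(√2.54 − √0.780)/0.0218
  = 11.720 × (1.5937 − 0.88318) / 0.0218 = 382.01 s.

382 s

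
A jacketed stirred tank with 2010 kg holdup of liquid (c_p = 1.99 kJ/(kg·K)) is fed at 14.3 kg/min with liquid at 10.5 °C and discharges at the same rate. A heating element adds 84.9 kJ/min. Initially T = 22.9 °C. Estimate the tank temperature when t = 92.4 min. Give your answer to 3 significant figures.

Energy balance: M c_p dT/dt = ṁ c_p (T_in − T) + 84.9.
Rearrange: dT/dt = (T_ss − T)/τ with τ = M/ṁ = 140.56 min and T_ss = T_in + Q̇/(ṁ c_p) = 13.483 °C.
This is linear first-order; T(t) = T_ss + (T₀ − T_ss) e^(−t/τ).
T(92.4) = 13.483 + (9.4166)·e^(−92.4/140.56) = 13.483 + (9.4166)·0.51821 = 18.363 °C.

18.4 °C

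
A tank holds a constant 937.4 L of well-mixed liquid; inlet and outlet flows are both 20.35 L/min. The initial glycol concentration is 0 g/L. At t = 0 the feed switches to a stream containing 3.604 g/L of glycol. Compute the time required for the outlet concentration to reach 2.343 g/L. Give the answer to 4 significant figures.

Accumulation = in − out for the solute gives V dC/dt = Q(C_in − C), so τ = V/Q = 46.0639 min.
C(t) = C_in + (C₀ − C_in) e^(−t/τ). Set C = 2.343 and solve for t:
e^(−t/τ) = (C − C_in)/(C₀ − C_in) = (2.343 − 3.604)/(0 − 3.604) = 0.349889
t = −τ ln(…) = 46.0639 × 1.05014 = 48.3735 min.

48.37 min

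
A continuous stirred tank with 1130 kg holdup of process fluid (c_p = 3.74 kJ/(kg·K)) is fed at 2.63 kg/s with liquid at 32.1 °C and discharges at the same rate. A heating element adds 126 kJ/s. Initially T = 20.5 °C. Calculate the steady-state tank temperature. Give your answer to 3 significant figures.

44.9 °C

Unsteady energy balance on the tank contents: M c_p dT/dt = ṁ c_p (T_in − T) + 126.
At steady state dT/dt = 0 ⇒ T_ss = T_in + Q̇/(ṁ c_p) = 32.1 + 126/(2.63·3.74) = 44.910 °C.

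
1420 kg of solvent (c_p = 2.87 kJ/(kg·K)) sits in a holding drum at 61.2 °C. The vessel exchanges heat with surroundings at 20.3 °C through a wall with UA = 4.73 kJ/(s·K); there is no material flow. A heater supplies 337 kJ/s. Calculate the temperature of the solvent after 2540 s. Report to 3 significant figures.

90.0 °C

First-law balance (no shaft work): M c_p dT/dt = −UA(T − T_amb) + Q̇.
dT/dt = (T_ss − T)/τ with T_ss = T_amb + Q̇/UA = 20.3 + 337/4.73 = 91.547 °C, τ = M c_p/UA = 1420·2.87/4.73 = 861.61 s.
Integrating: T(t) = T_ss + (T₀ − T_ss) e^(−t/τ).
T(2540) = 91.547 + (-30.347)·0.052446 = 89.956 °C.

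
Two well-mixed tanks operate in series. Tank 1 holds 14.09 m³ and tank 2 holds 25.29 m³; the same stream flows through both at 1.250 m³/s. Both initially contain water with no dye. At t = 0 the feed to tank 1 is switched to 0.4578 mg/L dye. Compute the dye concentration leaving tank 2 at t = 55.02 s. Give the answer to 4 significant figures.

Species balance on tank i: dCᵢ/dt = (Cᵢ₋₁ − Cᵢ)/τᵢ with τᵢ = Vᵢ/Q.
τ₁ = 14.09/1.250 = 11.2720 s; τ₂ = 25.29/1.250 = 20.2320 s.
Solving the cascade with C₁(0)=C₂(0)=0 gives C₂(t) = C_in[1 − (τ₁ e^(−t/τ₁) − τ₂ e^(−t/τ₂))/(τ₁ − τ₂)].
At t = 55.02: e^(−t/τ₁) = 0.00758850, e^(−t/τ₂) = 0.0659107.
C₂ = 0.4578·[1 − (11.2720·0.00758850 − 20.2320·0.0659107)/(-8.96000)] = 0.4578·0.860718 = 0.394037 mg/L.

0.3940 mg/L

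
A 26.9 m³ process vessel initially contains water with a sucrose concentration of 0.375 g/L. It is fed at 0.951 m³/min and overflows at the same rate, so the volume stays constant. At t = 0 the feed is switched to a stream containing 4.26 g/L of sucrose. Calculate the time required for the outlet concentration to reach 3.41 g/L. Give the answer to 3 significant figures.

Species balance: V dC/dt = Q(C_in − C) ⇒ τ = V/Q = 28.286 min.
C(t) = C_in + (C₀ − C_in) e^(−t/τ). Set C = 3.41 and solve for t:
e^(−t/τ) = (C − C_in)/(C₀ − C_in) = (3.41 − 4.26)/(0.375 − 4.26) = 0.21879
t = −τ ln(…) = 28.286 × 1.5196 = 42.985 min.

43.0 min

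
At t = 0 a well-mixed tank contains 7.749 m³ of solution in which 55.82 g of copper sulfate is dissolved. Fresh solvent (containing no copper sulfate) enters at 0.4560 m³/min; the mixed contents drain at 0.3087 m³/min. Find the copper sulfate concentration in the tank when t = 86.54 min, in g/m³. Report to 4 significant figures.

Let m(t) be the amount of copper sulfate. Volume: V(t) = V₀ + (Q_in − Q_out) t = 7.749 + 0.147300 t; V(86.54) = 20.4963 m³.
Species balance (pure solvent in): dm/dt = −Q_out · m/V(t).
Separate: dm/m = −Q_out dt/V(t) ⇒ ln(m/m₀) = −(Q_out/(Q_in−Q_out)) ln(V/V₀).
m = m₀ (V₀/V)^(Q_out/(Q_in−Q_out)) = 55.82 × (7.749/20.4963)^(2.09572) = 7.26929 g.
C = m/V = 7.26929/20.4963 = 0.354663 g/m³.

0.3547 g/m³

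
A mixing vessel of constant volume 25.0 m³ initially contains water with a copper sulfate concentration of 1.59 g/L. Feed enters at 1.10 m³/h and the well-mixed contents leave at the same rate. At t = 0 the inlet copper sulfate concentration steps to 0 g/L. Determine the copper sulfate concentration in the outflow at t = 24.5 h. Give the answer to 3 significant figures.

Accumulation = in − out for the solute gives V dC/dt = Q(C_in − C).
Rewrite as dC/dt + C/τ = C_in/τ, τ = V/Q = 22.727 h.
C approaches C_in exponentially: C(t) = C_in + (C₀ − C_in) e^(−t/τ).
C(24.5) = 0 + (1.59 − 0)·e^(−24.5/22.727) = 0 + (1.5900)·0.34028 = 0.54104 g/L.

0.541 g/L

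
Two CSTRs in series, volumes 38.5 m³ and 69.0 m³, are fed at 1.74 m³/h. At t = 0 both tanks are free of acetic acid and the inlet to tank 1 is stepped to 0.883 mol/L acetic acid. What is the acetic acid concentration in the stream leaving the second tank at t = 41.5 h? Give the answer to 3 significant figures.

Each tank obeys Vᵢ dCᵢ/dt = Q(Cᵢ₋₁ − Cᵢ), so τᵢ = Vᵢ/Q.
τ₁ = 38.5/1.74 = 22.126 h; τ₂ = 69.0/1.74 = 39.655 h.
Tank 1: C₁ = C_in(1 − e^(−t/τ₁)). Tank 2 (τ₁ ≠ τ₂): C₂ = C_in[1 − (τ₁ e^(−t/τ₁) − τ₂ e^(−t/τ₂))/(τ₁ − τ₂)].
At t = 41.5: e^(−t/τ₁) = 0.15327, e^(−t/τ₂) = 0.35116.
C₂ = 0.883·[1 − (22.126·0.15327 − 39.655·0.35116)/(-17.529)] = 0.883·0.39905 = 0.35236 mol/L.

0.352 mol/L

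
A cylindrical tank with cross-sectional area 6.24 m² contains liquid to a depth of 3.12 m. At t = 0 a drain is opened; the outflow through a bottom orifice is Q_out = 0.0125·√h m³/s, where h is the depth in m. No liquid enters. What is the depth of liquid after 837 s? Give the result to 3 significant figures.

A dh/dt = −Q_out = −0.0125 √h.
Separate and integrate: 2(√h − √h₀) = −(0.0125/A) t.
√h = √3.12 − 0.0125·837/(2·6.24) = 1.7664 − 0.83834 = 0.92801.
h = 0.92801² = 0.86120 m.

0.861 m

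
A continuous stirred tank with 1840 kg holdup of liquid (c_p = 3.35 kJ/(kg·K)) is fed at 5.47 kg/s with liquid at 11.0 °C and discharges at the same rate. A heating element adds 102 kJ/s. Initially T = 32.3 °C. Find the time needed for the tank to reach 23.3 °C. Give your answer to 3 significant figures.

285 s

M c_p dT/dt = ṁ c_p (T_in − T) + Q̇.
τ = M/ṁ = 336.38 s; T_ss = T_in + Q̇/(ṁ c_p) = 16.566 °C.
T(t) = T_ss + (T₀ − T_ss) e^(−t/τ). Set T = 23.3:
e^(−t/τ) = (23.3 − 16.566)/(32.3 − 16.566) = 0.42798
t = −336.38 · ln(0.42798) = 285.48 s.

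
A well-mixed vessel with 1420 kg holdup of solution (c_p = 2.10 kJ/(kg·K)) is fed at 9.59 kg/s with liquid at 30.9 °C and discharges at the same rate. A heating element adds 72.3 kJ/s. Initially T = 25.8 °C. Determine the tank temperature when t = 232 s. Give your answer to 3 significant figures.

32.7 °C

M c_p dT/dt = ṁ c_p (T_in − T) + Q̇.
τ = M/ṁ = 148.07 s; T_ss = T_in + Q̇/(ṁ c_p) = 30.9 + 72.3/(9.59·2.10) = 34.490 °C.
Integrating: T(t) = T_ss + (T₀ − T_ss) e^(−t/τ).
T(232) = 34.490 + (-8.6900)·e^(−232/148.07) = 34.490 + (-8.6900)·0.20871 = 32.676 °C.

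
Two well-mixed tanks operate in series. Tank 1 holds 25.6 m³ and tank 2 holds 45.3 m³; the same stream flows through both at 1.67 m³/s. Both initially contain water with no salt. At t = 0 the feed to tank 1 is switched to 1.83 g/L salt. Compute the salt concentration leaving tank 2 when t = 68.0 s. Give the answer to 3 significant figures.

Time constants: τᵢ = Vᵢ/Q for each well-mixed tank.
τ₁ = 25.6/1.67 = 15.329 s; τ₂ = 45.3/1.67 = 27.126 s.
Tank 1: C₁ = C_in(1 − e^(−t/τ₁)). Tank 2 (τ₁ ≠ τ₂): C₂ = C_in[1 − (τ₁ e^(−t/τ₁) − τ₂ e^(−t/τ₂))/(τ₁ − τ₂)].
At t = 68.0: e^(−t/τ₁) = 0.011844, e^(−t/τ₂) = 0.081525.
C₂ = 1.83·[1 − (15.329·0.011844 − 27.126·0.081525)/(-11.796)] = 1.83·0.82792 = 1.5151 g/L.

1.52 g/L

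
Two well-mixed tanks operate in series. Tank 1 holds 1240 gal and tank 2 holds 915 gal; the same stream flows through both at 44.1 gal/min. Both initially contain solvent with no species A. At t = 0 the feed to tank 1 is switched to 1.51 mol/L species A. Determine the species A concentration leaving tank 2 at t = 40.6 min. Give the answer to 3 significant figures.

Species balance on tank i: dCᵢ/dt = (Cᵢ₋₁ − Cᵢ)/τᵢ with τᵢ = Vᵢ/Q.
τ₁ = 1240/44.1 = 28.118 min; τ₂ = 915/44.1 = 20.748 min.
Solving the cascade with C₁(0)=C₂(0)=0 gives C₂(t) = C_in[1 − (τ₁ e^(−t/τ₁) − τ₂ e^(−t/τ₂))/(τ₁ − τ₂)].
At t = 40.6: e^(−t/τ₁) = 0.23600, e^(−t/τ₂) = 0.14131.
C₂ = 1.51·[1 − (28.118·0.23600 − 20.748·0.14131)/(7.3696)] = 1.51·0.49741 = 0.75109 mol/L.

0.751 mol/L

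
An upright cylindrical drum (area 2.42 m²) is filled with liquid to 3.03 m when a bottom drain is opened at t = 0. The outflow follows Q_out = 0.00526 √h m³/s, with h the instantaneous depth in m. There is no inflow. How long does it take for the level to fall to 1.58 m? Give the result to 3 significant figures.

A dh/dt = −Q_out = −0.00526 √h.
This is separable: 2 d(√h)/dt = −0.00526/A, so √h = √h₀ − (0.00526/(2A)) t.
t = 2A(√h₀ − √h)/0.00526 = 2·2.42·(√3.03 − √1.58)/0.00526
  = 4.8400 × (1.7407 − 1.2570) / 0.00526 = 445.09 s.

445 s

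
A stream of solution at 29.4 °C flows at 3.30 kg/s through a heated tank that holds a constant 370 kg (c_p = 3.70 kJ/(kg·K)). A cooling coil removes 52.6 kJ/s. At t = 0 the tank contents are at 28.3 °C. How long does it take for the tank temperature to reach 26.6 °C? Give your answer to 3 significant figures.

84.6 s

Energy balance: M c_p dT/dt = ṁ c_p (T_in − T) − 52.6.
τ = M/ṁ = 112.12 s; T_ss = T_in − Q̇/(ṁ c_p) = 25.092 °C.
T(t) = T_ss + (T₀ − T_ss) e^(−t/τ). Set T = 26.6:
e^(−t/τ) = (26.6 − 25.092)/(28.3 − 25.092) = 0.47007
t = −112.12 · ln(0.47007) = 84.638 s.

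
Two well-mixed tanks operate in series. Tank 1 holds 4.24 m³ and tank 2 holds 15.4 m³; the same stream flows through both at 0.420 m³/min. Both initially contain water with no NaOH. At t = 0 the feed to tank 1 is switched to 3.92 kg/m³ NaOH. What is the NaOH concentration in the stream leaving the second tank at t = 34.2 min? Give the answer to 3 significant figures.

1.84 kg/m³

Species balance on tank i: dCᵢ/dt = (Cᵢ₋₁ − Cᵢ)/τᵢ with τᵢ = Vᵢ/Q.
τ₁ = 4.24/0.420 = 10.095 min; τ₂ = 15.4/0.420 = 36.667 min.
Solving the cascade with C₁(0)=C₂(0)=0 gives C₂(t) = C_in[1 − (τ₁ e^(−t/τ₁) − τ₂ e^(−t/τ₂))/(τ₁ − τ₂)].
At t = 34.2: e^(−t/τ₁) = 0.033785, e^(−t/τ₂) = 0.39348.
C₂ = 3.92·[1 − (10.095·0.033785 − 36.667·0.39348)/(-26.571)] = 3.92·0.46986 = 1.8419 kg/m³.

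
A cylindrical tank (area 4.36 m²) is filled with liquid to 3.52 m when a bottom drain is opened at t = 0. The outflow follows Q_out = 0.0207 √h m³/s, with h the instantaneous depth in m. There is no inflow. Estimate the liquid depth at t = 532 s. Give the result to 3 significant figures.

0.376 m

A dh/dt = −Q_out = −0.0207 √h.
∫ h^(−1/2) dh = −(0.0207/A) ∫ dt, giving 2√h = 2√h₀ − (0.0207/A) t.
√h = √3.52 − 0.0207·532/(2·4.36) = 1.8762 − 1.2629 = 0.61328.
h = 0.61328² = 0.37611 m.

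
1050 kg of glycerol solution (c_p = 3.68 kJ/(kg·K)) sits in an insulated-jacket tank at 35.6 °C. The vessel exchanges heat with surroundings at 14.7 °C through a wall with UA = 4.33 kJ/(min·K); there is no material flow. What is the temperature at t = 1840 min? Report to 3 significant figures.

17.4 °C

Unsteady energy balance on the tank contents: M c_p dT/dt = −UA(T − T_amb).
dT/dt = (T_ss − T)/τ with T_ss = T_amb = 14.700 °C, τ = M c_p/UA = 1050·3.68/4.33 = 892.38 min.
This is linear first-order; T(t) = T_ss + (T₀ − T_ss) e^(−t/τ).
T(1840) = 14.700 + (20.900)·0.12721 = 17.359 °C.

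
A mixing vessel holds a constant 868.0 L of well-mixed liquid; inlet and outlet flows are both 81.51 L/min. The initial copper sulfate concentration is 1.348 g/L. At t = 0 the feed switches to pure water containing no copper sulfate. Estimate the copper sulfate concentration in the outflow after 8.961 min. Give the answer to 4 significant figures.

0.5811 g/L

Accumulation = in − out for the solute gives V dC/dt = Q(C_in − C).
Rewrite as dC/dt + C/τ = C_in/τ, τ = V/Q = 10.6490 min.
C approaches C_in exponentially: C(t) = C_in + (C₀ − C_in) e^(−t/τ).
C(8.961) = 0 + (1.348 − 0)·e^(−8.961/10.6490) = 0 + (1.34800)·0.431069 = 0.581081 g/L.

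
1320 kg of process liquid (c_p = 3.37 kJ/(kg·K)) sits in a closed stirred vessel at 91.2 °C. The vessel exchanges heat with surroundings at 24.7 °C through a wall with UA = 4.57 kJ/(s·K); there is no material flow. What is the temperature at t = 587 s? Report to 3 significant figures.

61.1 °C

First-law balance (no shaft work): M c_p dT/dt = −UA(T − T_amb).
dT/dt = (T_ss − T)/τ with T_ss = T_amb = 24.700 °C, τ = M c_p/UA = 1320·3.37/4.57 = 973.39 s.
Solution: T(t) = T_ss + (T₀ − T_ss) e^(−t/τ).
T(587) = 24.700 + (66.500)·0.54714 = 61.085 °C.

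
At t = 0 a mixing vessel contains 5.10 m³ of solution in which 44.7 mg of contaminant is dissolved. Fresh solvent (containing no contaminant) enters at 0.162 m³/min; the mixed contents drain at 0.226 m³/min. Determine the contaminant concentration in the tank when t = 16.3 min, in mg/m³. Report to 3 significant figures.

Let m(t) be the amount of contaminant. Volume: V(t) = V₀ + (Q_in − Q_out) t = 5.10 − 0.064000 t; V(16.3) = 4.0568 m³.
Species balance (pure solvent in): dm/dt = −Q_out · m/V(t).
dm/m = −Q_out dt/(V₀ − 0.064000 t); integrating gives ln(m/m₀) = −(Q_out/(Q_in−Q_out)) ln(V/V₀).
m = m₀ (V₀/V)^(Q_out/(Q_in−Q_out)) = 44.7 × (5.10/4.0568)^(-3.5312) = 19.923 mg.
C = m/V = 19.923/4.0568 = 4.9109 mg/m³.

4.91 mg/m³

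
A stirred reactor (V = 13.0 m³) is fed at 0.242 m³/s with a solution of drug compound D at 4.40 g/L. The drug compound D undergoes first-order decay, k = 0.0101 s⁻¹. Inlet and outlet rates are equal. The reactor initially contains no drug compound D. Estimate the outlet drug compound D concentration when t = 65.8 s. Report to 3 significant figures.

V dC/dt = Q(C_in − C) − k V C.
dC/dt = (Q/V) C_in − (Q/V + k) C; effective rate a = Q/V + k = 0.018615 + 0.0101 = 0.028715 s⁻¹.
C_ss = Q C_in/(Q + kV) = 2.8524 g/L; C(t) = C_ss + (C₀ − C_ss) e^(−a t).
C(65.8) = 2.8524 + (-2.8524)·e^(−0.028715·65.8) = 2.8524 + (-2.8524)·0.15115 = 2.4213 g/L.

2.42 g/L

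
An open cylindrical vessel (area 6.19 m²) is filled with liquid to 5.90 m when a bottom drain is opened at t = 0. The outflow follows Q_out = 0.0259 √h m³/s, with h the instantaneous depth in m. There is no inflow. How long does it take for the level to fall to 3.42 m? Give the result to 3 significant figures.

A dh/dt = −Q_out = −0.0259 √h.
Separate and integrate: 2(√h − √h₀) = −(0.0259/A) t.
t = 2A(√h₀ − √h)/0.0259 = 2·6.19·(√5.90 − √3.42)/0.0259
  = 12.380 × (2.4290 − 1.8493) / 0.0259 = 277.08 s.

277 s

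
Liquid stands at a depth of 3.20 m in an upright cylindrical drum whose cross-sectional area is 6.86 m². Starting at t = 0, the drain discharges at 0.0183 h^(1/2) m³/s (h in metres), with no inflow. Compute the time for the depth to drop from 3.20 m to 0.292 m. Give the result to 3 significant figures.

A dh/dt = −Q_out = −0.0183 √h.
This is separable: 2 d(√h)/dt = −0.0183/A, so √h = √h₀ − (0.0183/(2A)) t.
t = 2A(√h₀ − √h)/0.0183 = 2·6.86·(√3.20 − √0.292)/0.0183
  = 13.720 × (1.7889 − 0.54037) / 0.0183 = 936.02 s.

936 s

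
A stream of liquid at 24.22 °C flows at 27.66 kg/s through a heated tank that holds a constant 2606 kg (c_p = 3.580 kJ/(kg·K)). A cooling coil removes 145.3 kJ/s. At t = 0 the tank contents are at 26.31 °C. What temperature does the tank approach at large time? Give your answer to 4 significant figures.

M c_p dT/dt = ṁ c_p (T_in − T) − Q̇.
At steady state dT/dt = 0 ⇒ T_ss = T_in − Q̇/(ṁ c_p) = 24.22 − 145.3/(27.66·3.580) = 22.7527 °C.

22.75 °C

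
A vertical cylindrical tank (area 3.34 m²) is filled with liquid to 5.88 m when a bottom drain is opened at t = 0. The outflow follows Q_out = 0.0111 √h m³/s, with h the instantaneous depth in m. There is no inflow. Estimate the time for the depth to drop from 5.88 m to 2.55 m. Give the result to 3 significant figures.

With no inflow, A dh/dt = −0.0111 √h.
∫ h^(−1/2) dh = −(0.0111/A) ∫ dt, giving 2√h = 2√h₀ − (0.0111/A) t.
t = 2A(√h₀ − √h)/0.0111 = 2·3.34·(√5.88 − √2.55)/0.0111
  = 6.6800 × (2.4249 − 1.5969) / 0.0111 = 498.29 s.

498 s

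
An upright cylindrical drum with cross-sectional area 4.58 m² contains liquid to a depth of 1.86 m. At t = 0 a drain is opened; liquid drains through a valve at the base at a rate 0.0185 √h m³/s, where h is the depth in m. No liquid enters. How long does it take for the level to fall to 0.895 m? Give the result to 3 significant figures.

207 s

A dh/dt = −Q_out = −0.0185 √h.
This is separable: 2 d(√h)/dt = −0.0185/A, so √h = √h₀ − (0.0185/(2A)) t.
t = 2A(√h₀ − √h)/0.0185 = 2·4.58·(√1.86 − √0.895)/0.0185
  = 9.1600 × (1.3638 − 0.94604) / 0.0185 = 206.85 s.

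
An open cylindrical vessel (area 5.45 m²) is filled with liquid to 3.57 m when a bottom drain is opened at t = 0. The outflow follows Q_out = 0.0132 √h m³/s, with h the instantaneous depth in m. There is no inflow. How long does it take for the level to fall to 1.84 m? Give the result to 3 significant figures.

A dh/dt = −Q_out = −0.0132 √h.
∫ h^(−1/2) dh = −(0.0132/A) ∫ dt, giving 2√h = 2√h₀ − (0.0132/A) t.
t = 2A(√h₀ − √h)/0.0132 = 2·5.45·(√3.57 − √1.84)/0.0132
  = 10.900 × (1.8894 − 1.3565) / 0.0132 = 440.11 s.

440 s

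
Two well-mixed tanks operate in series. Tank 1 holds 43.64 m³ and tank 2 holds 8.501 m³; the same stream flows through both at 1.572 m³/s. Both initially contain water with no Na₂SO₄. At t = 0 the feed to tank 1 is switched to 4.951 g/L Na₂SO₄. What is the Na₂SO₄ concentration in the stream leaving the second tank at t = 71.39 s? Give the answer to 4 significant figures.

Time constants: τᵢ = Vᵢ/Q for each well-mixed tank.
τ₁ = 43.64/1.572 = 27.7608 s; τ₂ = 8.501/1.572 = 5.40776 s.
Solving the cascade with C₁(0)=C₂(0)=0 gives C₂(t) = C_in[1 − (τ₁ e^(−t/τ₁) − τ₂ e^(−t/τ₂))/(τ₁ − τ₂)].
At t = 71.39: e^(−t/τ₁) = 0.0764124, e^(−t/τ₂) = 1.84802e-06.
C₂ = 4.951·[1 − (27.7608·0.0764124 − 5.40776·1.84802e-06)/(22.3531)] = 4.951·0.905102 = 4.48116 g/L.

4.481 g/L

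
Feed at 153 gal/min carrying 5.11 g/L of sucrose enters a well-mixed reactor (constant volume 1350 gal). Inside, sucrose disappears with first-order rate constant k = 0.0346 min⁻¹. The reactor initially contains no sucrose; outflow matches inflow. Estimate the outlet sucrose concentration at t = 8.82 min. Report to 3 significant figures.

Accumulation = in − out − consumed: V dC/dt = Q C_in − Q C − k V C.
This is linear with rate a = Q/V + k = 0.14793 min⁻¹.
C_ss = Q C_in/(Q + kV) = 3.9148 g/L; C(t) = C_ss + (C₀ − C_ss) e^(−a t).
C(8.82) = 3.9148 + (-3.9148)·e^(−0.14793·8.82) = 3.9148 + (-3.9148)·0.27123 = 2.8530 g/L.

2.85 g/L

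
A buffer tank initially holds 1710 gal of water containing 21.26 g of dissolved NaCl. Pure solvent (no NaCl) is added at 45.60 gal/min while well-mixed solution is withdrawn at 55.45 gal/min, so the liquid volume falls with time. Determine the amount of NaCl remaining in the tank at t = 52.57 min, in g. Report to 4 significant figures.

Total volume: dV/dt = Q_in − Q_out = -9.85000 gal/min, so V(t) = 1710 − 9.85000 t and V(52.57) = 1192.19 gal.
Species balance (pure solvent in): dm/dt = −Q_out · m/V(t).
Separate: dm/m = −Q_out dt/V(t) ⇒ ln(m/m₀) = −(Q_out/(Q_in−Q_out)) ln(V/V₀).
m = m₀ (V₀/V)^(Q_out/(Q_in−Q_out)) = 21.26 × (1710/1192.19)^(-5.62944) = 2.79061 g.

2.791 g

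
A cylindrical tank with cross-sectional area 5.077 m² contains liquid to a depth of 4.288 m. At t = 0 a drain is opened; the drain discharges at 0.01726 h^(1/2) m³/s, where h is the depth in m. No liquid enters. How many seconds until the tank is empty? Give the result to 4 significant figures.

With no inflow, A dh/dt = −0.01726 √h.
∫ h^(−1/2) dh = −(0.01726/A) ∫ dt, giving 2√h = 2√h₀ − (0.01726/A) t.
Set h = 0: 2√h₀ = (0.01726/A) t_empty ⇒ t_empty = 2A√h₀/0.01726.
t_empty = 2·5.077·√4.288/0.01726 = 10.1540·2.07075/0.01726 = 1218.21 s.

1218 s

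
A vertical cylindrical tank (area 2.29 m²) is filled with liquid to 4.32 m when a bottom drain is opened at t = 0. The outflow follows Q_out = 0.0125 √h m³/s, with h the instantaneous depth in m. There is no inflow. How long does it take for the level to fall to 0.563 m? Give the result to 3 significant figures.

A dh/dt = −Q_out = −0.0125 √h.
This is separable: 2 d(√h)/dt = −0.0125/A, so √h = √h₀ − (0.0125/(2A)) t.
t = 2A(√h₀ − √h)/0.0125 = 2·2.29·(√4.32 − √0.563)/0.0125
  = 4.5800 × (2.0785 − 0.75033) / 0.0125 = 486.63 s.

487 s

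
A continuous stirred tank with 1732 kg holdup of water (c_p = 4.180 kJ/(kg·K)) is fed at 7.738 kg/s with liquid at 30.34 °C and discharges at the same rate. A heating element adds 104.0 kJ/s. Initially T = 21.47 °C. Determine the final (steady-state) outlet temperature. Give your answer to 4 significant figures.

M c_p dT/dt = ṁ c_p (T_in − T) + Q̇.
At steady state dT/dt = 0 ⇒ T_ss = T_in + Q̇/(ṁ c_p) = 30.34 + 104.0/(7.738·4.180) = 33.5554 °C.

33.56 °C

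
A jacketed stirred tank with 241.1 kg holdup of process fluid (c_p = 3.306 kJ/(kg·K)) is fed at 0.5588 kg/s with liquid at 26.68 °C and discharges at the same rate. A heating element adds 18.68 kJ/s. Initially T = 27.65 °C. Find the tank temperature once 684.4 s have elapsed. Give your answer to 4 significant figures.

Unsteady energy balance on the tank contents: M c_p dT/dt = ṁ c_p (T_in − T) + 18.68.
Rearrange: dT/dt = (T_ss − T)/τ with τ = M/ṁ = 431.460 s and T_ss = T_in + Q̇/(ṁ c_p) = 36.7915 °C.
This is linear first-order; T(t) = T_ss + (T₀ − T_ss) e^(−t/τ).
T(684.4) = 36.7915 + (-9.14155)·e^(−684.4/431.460) = 36.7915 + (-9.14155)·0.204694 = 34.9203 °C.

34.92 °C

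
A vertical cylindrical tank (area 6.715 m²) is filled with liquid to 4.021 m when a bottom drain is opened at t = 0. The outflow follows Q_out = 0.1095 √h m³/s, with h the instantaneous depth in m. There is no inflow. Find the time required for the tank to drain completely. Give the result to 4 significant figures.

245.9 s

A dh/dt = −Q_out = −0.1095 √h.
Separate and integrate: 2(√h − √h₀) = −(0.1095/A) t.
Set h = 0: 2√h₀ = (0.1095/A) t_empty ⇒ t_empty = 2A√h₀/0.1095.
t_empty = 2·6.715·√4.021/0.1095 = 13.4300·2.00524/0.1095 = 245.940 s.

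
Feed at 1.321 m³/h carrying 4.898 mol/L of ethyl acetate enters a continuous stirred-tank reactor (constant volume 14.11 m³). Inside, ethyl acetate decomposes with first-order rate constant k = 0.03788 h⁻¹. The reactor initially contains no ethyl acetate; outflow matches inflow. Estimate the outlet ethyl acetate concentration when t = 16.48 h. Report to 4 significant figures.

Species balance: V dC/dt = Q C_in − Q C − k V C.
This is linear with rate a = Q/V + k = 0.131502 h⁻¹.
C_ss = Q C_in/(Q + kV) = 3.48709 mol/L; C(t) = C_ss + (C₀ − C_ss) e^(−a t).
C(16.48) = 3.48709 + (-3.48709)·e^(−0.131502·16.48) = 3.48709 + (-3.48709)·0.114504 = 3.08781 mol/L.

3.088 mol/L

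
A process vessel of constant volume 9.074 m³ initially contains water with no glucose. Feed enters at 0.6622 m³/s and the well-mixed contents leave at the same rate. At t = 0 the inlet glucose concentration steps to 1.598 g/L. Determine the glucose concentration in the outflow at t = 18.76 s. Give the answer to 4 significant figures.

Unsteady species balance (constant V, well mixed): V dC/dt = Q(C_in − C).
Rewrite as dC/dt + C/τ = C_in/τ, τ = V/Q = 13.7028 s.
This is linear first-order; C(t) = C_in + (C₀ − C_in) e^(−t/τ).
C(18.76) = 1.598 + (0 − 1.598)·e^(−18.76/13.7028) = 1.598 + (-1.59800)·0.254345 = 1.19156 g/L.

1.192 g/L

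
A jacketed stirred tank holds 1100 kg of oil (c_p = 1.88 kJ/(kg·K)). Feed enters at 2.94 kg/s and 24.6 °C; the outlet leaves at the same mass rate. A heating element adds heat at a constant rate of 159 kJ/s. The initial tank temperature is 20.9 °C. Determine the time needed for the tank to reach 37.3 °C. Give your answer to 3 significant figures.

263 s

M c_p dT/dt = ṁ c_p (T_in − T) + Q̇.
τ = M/ṁ = 374.15 s; T_ss = T_in + Q̇/(ṁ c_p) = 53.367 °C.
T(t) = T_ss + (T₀ − T_ss) e^(−t/τ). Set T = 37.3:
e^(−t/τ) = (37.3 − 53.367)/(20.9 − 53.367) = 0.49487
t = −374.15 · ln(0.49487) = 263.20 s.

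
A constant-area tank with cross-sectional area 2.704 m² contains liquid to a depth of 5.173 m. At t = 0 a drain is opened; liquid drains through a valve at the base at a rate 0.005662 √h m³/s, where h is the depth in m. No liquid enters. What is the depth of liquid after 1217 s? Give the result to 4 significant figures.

1.001 m

Accumulation of liquid (constant cross-section A): A dh/dt = −0.005662 √h.
Separate and integrate: 2(√h − √h₀) = −(0.005662/A) t.
√h = √5.173 − 0.005662·1217/(2·2.704) = 2.27442 − 1.27416 = 1.00026.
h = 1.00026² = 1.00053 m.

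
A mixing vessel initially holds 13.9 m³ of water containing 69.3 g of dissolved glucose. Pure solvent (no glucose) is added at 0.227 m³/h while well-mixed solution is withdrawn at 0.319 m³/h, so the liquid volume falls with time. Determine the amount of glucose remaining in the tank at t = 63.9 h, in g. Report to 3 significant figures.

Let m(t) be the amount of glucose. Volume: V(t) = V₀ + (Q_in − Q_out) t = 13.9 − 0.092000 t; V(63.9) = 8.0212 m³.
Species balance (pure solvent in): dm/dt = −Q_out · m/V(t).
dm/m = −Q_out dt/(V₀ − 0.092000 t); integrating gives ln(m/m₀) = −(Q_out/(Q_in−Q_out)) ln(V/V₀).
m = m₀ (V₀/V)^(Q_out/(Q_in−Q_out)) = 69.3 × (13.9/8.0212)^(-3.4674) = 10.299 g.

10.3 g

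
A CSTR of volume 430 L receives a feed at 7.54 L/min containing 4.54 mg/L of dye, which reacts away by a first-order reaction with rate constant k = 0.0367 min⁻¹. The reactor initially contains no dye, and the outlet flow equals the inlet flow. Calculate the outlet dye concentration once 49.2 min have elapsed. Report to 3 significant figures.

Species balance: V dC/dt = Q C_in − Q C − k V C.
dC/dt = (Q/V) C_in − (Q/V + k) C; effective rate a = Q/V + k = 0.017535 + 0.0367 = 0.054235 min⁻¹.
C_ss = Q C_in/(Q + kV) = 1.4678 mg/L; C(t) = C_ss + (C₀ − C_ss) e^(−a t).
C(49.2) = 1.4678 + (-1.4678)·e^(−0.054235·49.2) = 1.4678 + (-1.4678)·0.069366 = 1.3660 mg/L.

1.37 mg/L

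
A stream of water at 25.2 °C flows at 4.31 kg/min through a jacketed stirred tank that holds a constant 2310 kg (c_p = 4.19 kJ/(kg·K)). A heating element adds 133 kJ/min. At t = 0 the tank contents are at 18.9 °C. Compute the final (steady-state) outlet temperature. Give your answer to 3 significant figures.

First-law balance (no shaft work): M c_p dT/dt = ṁ c_p (T_in − T) + 133.
At steady state dT/dt = 0 ⇒ T_ss = T_in + Q̇/(ṁ c_p) = 25.2 + 133/(4.31·4.19) = 32.565 °C.

32.6 °C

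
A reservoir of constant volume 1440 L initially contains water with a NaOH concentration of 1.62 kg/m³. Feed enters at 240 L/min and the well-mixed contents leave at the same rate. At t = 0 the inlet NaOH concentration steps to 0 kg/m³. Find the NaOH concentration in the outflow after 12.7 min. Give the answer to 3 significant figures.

0.195 kg/m³

Species balance on the tank: V dC/dt = Q(C_in − C).
Time constant τ = V/Q = 1440/240 = 6.0000 min.
Solution: C(t) = C_in + (C₀ − C_in) e^(−t/τ).
C(12.7) = 0 + (1.62 − 0)·e^(−12.7/6.0000) = 0 + (1.6200)·0.12043 = 0.19510 kg/m³.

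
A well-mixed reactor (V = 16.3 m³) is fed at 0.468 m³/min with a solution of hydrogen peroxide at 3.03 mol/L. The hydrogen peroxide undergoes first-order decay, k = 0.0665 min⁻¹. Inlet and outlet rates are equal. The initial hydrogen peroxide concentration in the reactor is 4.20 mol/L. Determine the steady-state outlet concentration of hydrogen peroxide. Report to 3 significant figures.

Species balance: V dC/dt = Q C_in − Q C − k V C.
Steady state (dC/dt = 0): C_ss = Q C_in/(Q + kV) = C_in/(1 + kV/Q).
C_ss = 0.468·3.03/(0.468 + 0.0665·16.3) = 1.4180/1.5520 = 0.91372 mol/L.

0.914 mol/L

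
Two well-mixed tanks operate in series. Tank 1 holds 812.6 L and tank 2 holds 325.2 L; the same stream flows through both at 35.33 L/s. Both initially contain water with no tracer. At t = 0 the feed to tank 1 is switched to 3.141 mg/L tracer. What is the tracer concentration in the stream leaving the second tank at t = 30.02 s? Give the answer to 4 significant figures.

1.802 mg/L

Each tank obeys Vᵢ dCᵢ/dt = Q(Cᵢ₋₁ − Cᵢ), so τᵢ = Vᵢ/Q.
τ₁ = 812.6/35.33 = 23.0003 s; τ₂ = 325.2/35.33 = 9.20464 s.
Tank 1: C₁ = C_in(1 − e^(−t/τ₁)). Tank 2 (τ₁ ≠ τ₂): C₂ = C_in[1 − (τ₁ e^(−t/τ₁) − τ₂ e^(−t/τ₂))/(τ₁ − τ₂)].
At t = 30.02: e^(−t/τ₁) = 0.271118, e^(−t/τ₂) = 0.0383348.
C₂ = 3.141·[1 − (23.0003·0.271118 − 9.20464·0.0383348)/(13.7956)] = 3.141·0.573566 = 1.80157 mg/L.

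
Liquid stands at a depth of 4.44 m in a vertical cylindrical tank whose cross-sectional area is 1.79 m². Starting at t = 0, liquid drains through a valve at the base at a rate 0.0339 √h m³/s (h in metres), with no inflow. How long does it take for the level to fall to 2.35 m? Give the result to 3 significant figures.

Volume balance on the tank: A dh/dt = −0.0339 √h.
Separate and integrate: 2(√h − √h₀) = −(0.0339/A) t.
t = 2A(√h₀ − √h)/0.0339 = 2·1.79·(√4.44 − √2.35)/0.0339
  = 3.5800 × (2.1071 − 1.5330) / 0.0339 = 60.634 s.

60.6 s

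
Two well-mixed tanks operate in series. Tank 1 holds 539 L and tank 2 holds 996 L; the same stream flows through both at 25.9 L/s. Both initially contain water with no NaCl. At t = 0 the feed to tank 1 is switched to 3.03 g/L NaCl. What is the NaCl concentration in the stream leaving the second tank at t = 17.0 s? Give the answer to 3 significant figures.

Time constants: τᵢ = Vᵢ/Q for each well-mixed tank.
τ₁ = 539/25.9 = 20.811 s; τ₂ = 996/25.9 = 38.456 s.
Tank 1: C₁ = C_in(1 − e^(−t/τ₁)). Tank 2 (τ₁ ≠ τ₂): C₂ = C_in[1 − (τ₁ e^(−t/τ₁) − τ₂ e^(−t/τ₂))/(τ₁ − τ₂)].
At t = 17.0: e^(−t/τ₁) = 0.44181, e^(−t/τ₂) = 0.64271.
C₂ = 3.03·[1 − (20.811·0.44181 − 38.456·0.64271)/(-17.645)] = 3.03·0.12035 = 0.36465 g/L.

0.365 g/L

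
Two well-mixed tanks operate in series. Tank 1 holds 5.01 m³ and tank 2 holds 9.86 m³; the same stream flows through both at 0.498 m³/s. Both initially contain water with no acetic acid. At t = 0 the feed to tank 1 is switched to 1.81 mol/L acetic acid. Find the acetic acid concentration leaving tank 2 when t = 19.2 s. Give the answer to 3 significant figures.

Time constants: τᵢ = Vᵢ/Q for each well-mixed tank.
τ₁ = 5.01/0.498 = 10.060 s; τ₂ = 9.86/0.498 = 19.799 s.
Solving the cascade with C₁(0)=C₂(0)=0 gives C₂(t) = C_in[1 − (τ₁ e^(−t/τ₁) − τ₂ e^(−t/τ₂))/(τ₁ − τ₂)].
At t = 19.2: e^(−t/τ₁) = 0.14830, e^(−t/τ₂) = 0.37918.
C₂ = 1.81·[1 − (10.060·0.14830 − 19.799·0.37918)/(-9.7390)] = 1.81·0.38232 = 0.69200 mol/L.

0.692 mol/L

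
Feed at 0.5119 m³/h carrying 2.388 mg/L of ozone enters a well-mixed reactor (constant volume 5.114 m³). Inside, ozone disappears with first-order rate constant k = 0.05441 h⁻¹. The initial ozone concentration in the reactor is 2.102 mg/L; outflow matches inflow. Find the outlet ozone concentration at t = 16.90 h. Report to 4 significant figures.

Accumulation = in − out − consumed: V dC/dt = Q C_in − Q C − k V C.
dC/dt = (Q/V) C_in − (Q/V + k) C; effective rate a = Q/V + k = 0.100098 + 0.05441 = 0.154508 h⁻¹.
C_ss = Q C_in/(Q + kV) = 1.54706 mg/L; C(t) = C_ss + (C₀ − C_ss) e^(−a t).
C(16.90) = 1.54706 + (0.554936)·e^(−0.154508·16.90) = 1.54706 + (0.554936)·0.0734477 = 1.58782 mg/L.

1.588 mg/L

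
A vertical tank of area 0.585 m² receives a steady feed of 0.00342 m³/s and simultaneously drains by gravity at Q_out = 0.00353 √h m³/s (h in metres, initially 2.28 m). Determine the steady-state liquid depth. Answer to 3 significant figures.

A dh/dt = Q_in − 0.00353 √h. Steady state requires inflow = outflow:
Q_in = 0.00353 √h_ss ⇒ √h_ss = 0.00342/0.00353 = 0.96884.
h_ss = 0.96884² = 0.93865 m. (Since h₀ = 2.28 m > h_ss, the level will fall toward this value.)

0.939 m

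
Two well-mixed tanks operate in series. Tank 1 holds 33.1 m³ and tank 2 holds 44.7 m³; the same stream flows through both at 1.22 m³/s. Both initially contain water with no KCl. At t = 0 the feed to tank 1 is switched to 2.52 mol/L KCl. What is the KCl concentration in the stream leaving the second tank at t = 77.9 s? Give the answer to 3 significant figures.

1.77 mol/L

Time constants: τᵢ = Vᵢ/Q for each well-mixed tank.
τ₁ = 33.1/1.22 = 27.131 s; τ₂ = 44.7/1.22 = 36.639 s.
Solving the cascade with C₁(0)=C₂(0)=0 gives C₂(t) = C_in[1 − (τ₁ e^(−t/τ₁) − τ₂ e^(−t/τ₂))/(τ₁ − τ₂)].
At t = 77.9: e^(−t/τ₁) = 0.056629, e^(−t/τ₂) = 0.11930.
C₂ = 2.52·[1 − (27.131·0.056629 − 36.639·0.11930)/(-9.5082)] = 2.52·0.70188 = 1.7687 mol/L.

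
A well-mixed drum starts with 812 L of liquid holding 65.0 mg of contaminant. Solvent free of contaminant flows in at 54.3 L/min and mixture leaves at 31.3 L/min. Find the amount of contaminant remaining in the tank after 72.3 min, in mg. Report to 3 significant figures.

Let m(t) be the amount of contaminant. Volume: V(t) = V₀ + (Q_in − Q_out) t = 812 + 23.000 t; V(72.3) = 2474.9 L.
Solute balance: dm/dt = 0 − Q_out C = −Q_out m/V(t).
Separate: dm/m = −Q_out dt/V(t) ⇒ ln(m/m₀) = −(Q_out/(Q_in−Q_out)) ln(V/V₀).
m = m₀ (V₀/V)^(Q_out/(Q_in−Q_out)) = 65.0 × (812/2474.9)^(1.3609) = 14.264 mg.

14.3 mg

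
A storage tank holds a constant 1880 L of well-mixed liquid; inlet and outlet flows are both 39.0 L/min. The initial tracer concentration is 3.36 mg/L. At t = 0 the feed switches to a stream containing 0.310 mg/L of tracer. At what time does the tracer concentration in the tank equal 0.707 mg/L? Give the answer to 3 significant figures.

Unsteady species balance (constant V, well mixed): V dC/dt = Q(C_in − C), so τ = V/Q = 48.205 min.
C(t) = C_in + (C₀ − C_in) e^(−t/τ). Set C = 0.707 and solve for t:
e^(−t/τ) = (C − C_in)/(C₀ − C_in) = (0.707 − 0.310)/(3.36 − 0.310) = 0.13016
t = −τ ln(…) = 48.205 × 2.0390 = 98.288 min.

98.3 min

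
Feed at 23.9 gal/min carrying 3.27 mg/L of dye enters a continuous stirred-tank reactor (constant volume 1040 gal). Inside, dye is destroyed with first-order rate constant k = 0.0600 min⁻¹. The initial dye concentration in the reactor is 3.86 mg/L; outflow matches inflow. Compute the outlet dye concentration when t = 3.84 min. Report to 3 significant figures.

Accumulation = in − out − consumed: V dC/dt = Q C_in − Q C − k V C.
This is linear with rate a = Q/V + k = 0.082981 min⁻¹.
C_ss = Q C_in/(Q + kV) = 0.90560 mg/L; C(t) = C_ss + (C₀ − C_ss) e^(−a t).
C(3.84) = 0.90560 + (2.9544)·e^(−0.082981·3.84) = 0.90560 + (2.9544)·0.72713 = 3.0538 mg/L.

3.05 mg/L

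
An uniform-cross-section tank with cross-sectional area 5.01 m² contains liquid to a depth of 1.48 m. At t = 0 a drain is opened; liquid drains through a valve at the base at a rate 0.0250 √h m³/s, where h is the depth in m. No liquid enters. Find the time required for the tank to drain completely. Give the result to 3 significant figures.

488 s

With no inflow, A dh/dt = −0.0250 √h.
Separate and integrate: 2(√h − √h₀) = −(0.0250/A) t.
Tank is empty when √h = 0: t_empty = 2A√h₀/0.0250.
t_empty = 2·5.01·√1.48/0.0250 = 10.020·1.2166/0.0250 = 487.59 s.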